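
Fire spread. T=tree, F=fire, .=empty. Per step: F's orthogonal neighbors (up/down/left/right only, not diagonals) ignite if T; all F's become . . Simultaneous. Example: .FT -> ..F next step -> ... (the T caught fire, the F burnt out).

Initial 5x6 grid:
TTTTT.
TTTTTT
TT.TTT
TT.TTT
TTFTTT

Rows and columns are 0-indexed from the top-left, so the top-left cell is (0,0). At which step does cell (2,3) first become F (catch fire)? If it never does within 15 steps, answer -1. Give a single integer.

Step 1: cell (2,3)='T' (+2 fires, +1 burnt)
Step 2: cell (2,3)='T' (+4 fires, +2 burnt)
Step 3: cell (2,3)='F' (+5 fires, +4 burnt)
  -> target ignites at step 3
Step 4: cell (2,3)='.' (+5 fires, +5 burnt)
Step 5: cell (2,3)='.' (+6 fires, +5 burnt)
Step 6: cell (2,3)='.' (+4 fires, +6 burnt)
Step 7: cell (2,3)='.' (+0 fires, +4 burnt)
  fire out at step 7

3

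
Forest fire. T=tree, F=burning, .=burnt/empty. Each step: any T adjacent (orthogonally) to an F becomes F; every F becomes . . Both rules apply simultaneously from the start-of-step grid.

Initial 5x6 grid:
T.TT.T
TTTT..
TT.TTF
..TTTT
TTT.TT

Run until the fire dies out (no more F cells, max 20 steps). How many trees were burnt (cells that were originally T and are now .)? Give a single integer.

Step 1: +2 fires, +1 burnt (F count now 2)
Step 2: +3 fires, +2 burnt (F count now 3)
Step 3: +3 fires, +3 burnt (F count now 3)
Step 4: +3 fires, +3 burnt (F count now 3)
Step 5: +3 fires, +3 burnt (F count now 3)
Step 6: +3 fires, +3 burnt (F count now 3)
Step 7: +3 fires, +3 burnt (F count now 3)
Step 8: +0 fires, +3 burnt (F count now 0)
Fire out after step 8
Initially T: 21, now '.': 29
Total burnt (originally-T cells now '.'): 20

Answer: 20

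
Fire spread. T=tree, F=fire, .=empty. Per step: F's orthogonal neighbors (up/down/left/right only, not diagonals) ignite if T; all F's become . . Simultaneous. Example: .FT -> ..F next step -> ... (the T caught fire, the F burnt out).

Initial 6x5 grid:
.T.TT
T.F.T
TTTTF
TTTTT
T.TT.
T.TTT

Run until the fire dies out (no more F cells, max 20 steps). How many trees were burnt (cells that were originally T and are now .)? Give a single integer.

Step 1: +4 fires, +2 burnt (F count now 4)
Step 2: +4 fires, +4 burnt (F count now 4)
Step 3: +5 fires, +4 burnt (F count now 5)
Step 4: +4 fires, +5 burnt (F count now 4)
Step 5: +2 fires, +4 burnt (F count now 2)
Step 6: +1 fires, +2 burnt (F count now 1)
Step 7: +0 fires, +1 burnt (F count now 0)
Fire out after step 7
Initially T: 21, now '.': 29
Total burnt (originally-T cells now '.'): 20

Answer: 20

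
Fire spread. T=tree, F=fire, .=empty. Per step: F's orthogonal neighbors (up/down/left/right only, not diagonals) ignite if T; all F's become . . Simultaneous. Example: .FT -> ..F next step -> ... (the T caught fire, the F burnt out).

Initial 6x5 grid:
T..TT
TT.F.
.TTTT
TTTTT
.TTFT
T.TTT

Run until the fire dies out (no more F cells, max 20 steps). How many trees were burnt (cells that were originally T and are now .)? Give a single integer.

Answer: 20

Derivation:
Step 1: +6 fires, +2 burnt (F count now 6)
Step 2: +8 fires, +6 burnt (F count now 8)
Step 3: +2 fires, +8 burnt (F count now 2)
Step 4: +2 fires, +2 burnt (F count now 2)
Step 5: +1 fires, +2 burnt (F count now 1)
Step 6: +1 fires, +1 burnt (F count now 1)
Step 7: +0 fires, +1 burnt (F count now 0)
Fire out after step 7
Initially T: 21, now '.': 29
Total burnt (originally-T cells now '.'): 20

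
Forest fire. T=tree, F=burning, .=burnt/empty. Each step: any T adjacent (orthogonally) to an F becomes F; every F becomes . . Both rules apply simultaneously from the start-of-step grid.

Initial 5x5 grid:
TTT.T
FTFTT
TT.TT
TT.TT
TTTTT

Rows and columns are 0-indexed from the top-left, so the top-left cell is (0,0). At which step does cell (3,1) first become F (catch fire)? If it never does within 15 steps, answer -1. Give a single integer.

Step 1: cell (3,1)='T' (+5 fires, +2 burnt)
Step 2: cell (3,1)='T' (+5 fires, +5 burnt)
Step 3: cell (3,1)='F' (+5 fires, +5 burnt)
  -> target ignites at step 3
Step 4: cell (3,1)='.' (+3 fires, +5 burnt)
Step 5: cell (3,1)='.' (+2 fires, +3 burnt)
Step 6: cell (3,1)='.' (+0 fires, +2 burnt)
  fire out at step 6

3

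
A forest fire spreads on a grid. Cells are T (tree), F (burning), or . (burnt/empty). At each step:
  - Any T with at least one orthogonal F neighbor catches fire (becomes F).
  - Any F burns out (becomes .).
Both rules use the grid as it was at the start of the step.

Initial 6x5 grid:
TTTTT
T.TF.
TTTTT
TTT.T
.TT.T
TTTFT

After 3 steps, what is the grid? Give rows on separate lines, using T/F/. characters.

Step 1: 5 trees catch fire, 2 burn out
  TTTFT
  T.F..
  TTTFT
  TTT.T
  .TT.T
  TTF.F
Step 2: 7 trees catch fire, 5 burn out
  TTF.F
  T....
  TTF.F
  TTT.T
  .TF.F
  TF...
Step 3: 6 trees catch fire, 7 burn out
  TF...
  T....
  TF...
  TTF.F
  .F...
  F....

TF...
T....
TF...
TTF.F
.F...
F....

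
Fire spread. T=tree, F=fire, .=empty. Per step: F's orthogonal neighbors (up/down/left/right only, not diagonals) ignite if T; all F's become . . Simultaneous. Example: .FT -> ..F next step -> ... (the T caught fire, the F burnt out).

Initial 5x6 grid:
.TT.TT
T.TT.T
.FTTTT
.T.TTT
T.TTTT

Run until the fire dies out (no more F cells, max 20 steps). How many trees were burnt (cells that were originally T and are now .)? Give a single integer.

Step 1: +2 fires, +1 burnt (F count now 2)
Step 2: +2 fires, +2 burnt (F count now 2)
Step 3: +4 fires, +2 burnt (F count now 4)
Step 4: +4 fires, +4 burnt (F count now 4)
Step 5: +4 fires, +4 burnt (F count now 4)
Step 6: +2 fires, +4 burnt (F count now 2)
Step 7: +1 fires, +2 burnt (F count now 1)
Step 8: +0 fires, +1 burnt (F count now 0)
Fire out after step 8
Initially T: 21, now '.': 28
Total burnt (originally-T cells now '.'): 19

Answer: 19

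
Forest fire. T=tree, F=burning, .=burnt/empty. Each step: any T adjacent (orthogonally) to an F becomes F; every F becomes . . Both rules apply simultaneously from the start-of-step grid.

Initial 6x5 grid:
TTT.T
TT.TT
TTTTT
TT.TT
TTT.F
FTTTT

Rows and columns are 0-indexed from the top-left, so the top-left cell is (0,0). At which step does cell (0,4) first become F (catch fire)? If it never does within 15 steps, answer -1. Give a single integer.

Step 1: cell (0,4)='T' (+4 fires, +2 burnt)
Step 2: cell (0,4)='T' (+6 fires, +4 burnt)
Step 3: cell (0,4)='T' (+5 fires, +6 burnt)
Step 4: cell (0,4)='F' (+5 fires, +5 burnt)
  -> target ignites at step 4
Step 5: cell (0,4)='.' (+2 fires, +5 burnt)
Step 6: cell (0,4)='.' (+1 fires, +2 burnt)
Step 7: cell (0,4)='.' (+1 fires, +1 burnt)
Step 8: cell (0,4)='.' (+0 fires, +1 burnt)
  fire out at step 8

4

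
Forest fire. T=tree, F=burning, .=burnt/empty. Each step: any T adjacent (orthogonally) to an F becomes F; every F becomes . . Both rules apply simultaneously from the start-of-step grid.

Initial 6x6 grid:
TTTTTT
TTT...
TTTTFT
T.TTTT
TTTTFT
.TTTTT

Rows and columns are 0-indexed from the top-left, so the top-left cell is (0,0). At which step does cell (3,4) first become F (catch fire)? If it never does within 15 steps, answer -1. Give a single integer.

Step 1: cell (3,4)='F' (+6 fires, +2 burnt)
  -> target ignites at step 1
Step 2: cell (3,4)='.' (+6 fires, +6 burnt)
Step 3: cell (3,4)='.' (+5 fires, +6 burnt)
Step 4: cell (3,4)='.' (+5 fires, +5 burnt)
Step 5: cell (3,4)='.' (+4 fires, +5 burnt)
Step 6: cell (3,4)='.' (+2 fires, +4 burnt)
Step 7: cell (3,4)='.' (+1 fires, +2 burnt)
Step 8: cell (3,4)='.' (+0 fires, +1 burnt)
  fire out at step 8

1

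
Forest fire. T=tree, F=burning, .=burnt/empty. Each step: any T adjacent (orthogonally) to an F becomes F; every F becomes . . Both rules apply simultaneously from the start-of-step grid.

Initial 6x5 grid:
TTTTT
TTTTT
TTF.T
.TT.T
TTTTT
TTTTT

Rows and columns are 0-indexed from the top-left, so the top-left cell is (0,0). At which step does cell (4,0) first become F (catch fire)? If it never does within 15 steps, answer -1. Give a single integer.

Step 1: cell (4,0)='T' (+3 fires, +1 burnt)
Step 2: cell (4,0)='T' (+6 fires, +3 burnt)
Step 3: cell (4,0)='T' (+7 fires, +6 burnt)
Step 4: cell (4,0)='F' (+7 fires, +7 burnt)
  -> target ignites at step 4
Step 5: cell (4,0)='.' (+3 fires, +7 burnt)
Step 6: cell (4,0)='.' (+0 fires, +3 burnt)
  fire out at step 6

4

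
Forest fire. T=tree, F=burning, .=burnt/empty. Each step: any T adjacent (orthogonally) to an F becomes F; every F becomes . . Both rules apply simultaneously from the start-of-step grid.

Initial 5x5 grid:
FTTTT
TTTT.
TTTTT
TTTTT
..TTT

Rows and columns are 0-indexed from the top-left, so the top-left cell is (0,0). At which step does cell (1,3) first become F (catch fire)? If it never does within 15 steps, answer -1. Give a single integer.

Step 1: cell (1,3)='T' (+2 fires, +1 burnt)
Step 2: cell (1,3)='T' (+3 fires, +2 burnt)
Step 3: cell (1,3)='T' (+4 fires, +3 burnt)
Step 4: cell (1,3)='F' (+4 fires, +4 burnt)
  -> target ignites at step 4
Step 5: cell (1,3)='.' (+2 fires, +4 burnt)
Step 6: cell (1,3)='.' (+3 fires, +2 burnt)
Step 7: cell (1,3)='.' (+2 fires, +3 burnt)
Step 8: cell (1,3)='.' (+1 fires, +2 burnt)
Step 9: cell (1,3)='.' (+0 fires, +1 burnt)
  fire out at step 9

4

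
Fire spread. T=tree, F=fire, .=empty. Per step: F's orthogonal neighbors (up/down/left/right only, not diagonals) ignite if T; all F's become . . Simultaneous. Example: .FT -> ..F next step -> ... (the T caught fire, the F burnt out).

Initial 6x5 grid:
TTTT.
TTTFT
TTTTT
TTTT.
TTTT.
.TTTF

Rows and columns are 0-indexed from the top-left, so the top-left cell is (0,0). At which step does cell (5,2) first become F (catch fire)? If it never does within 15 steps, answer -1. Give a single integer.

Step 1: cell (5,2)='T' (+5 fires, +2 burnt)
Step 2: cell (5,2)='F' (+7 fires, +5 burnt)
  -> target ignites at step 2
Step 3: cell (5,2)='.' (+6 fires, +7 burnt)
Step 4: cell (5,2)='.' (+4 fires, +6 burnt)
Step 5: cell (5,2)='.' (+2 fires, +4 burnt)
Step 6: cell (5,2)='.' (+0 fires, +2 burnt)
  fire out at step 6

2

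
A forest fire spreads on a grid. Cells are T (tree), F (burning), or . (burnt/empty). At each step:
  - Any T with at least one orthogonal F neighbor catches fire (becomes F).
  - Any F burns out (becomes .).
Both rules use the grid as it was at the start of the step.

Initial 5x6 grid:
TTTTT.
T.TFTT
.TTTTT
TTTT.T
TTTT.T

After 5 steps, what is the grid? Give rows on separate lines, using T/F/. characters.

Step 1: 4 trees catch fire, 1 burn out
  TTTFT.
  T.F.FT
  .TTFTT
  TTTT.T
  TTTT.T
Step 2: 6 trees catch fire, 4 burn out
  TTF.F.
  T....F
  .TF.FT
  TTTF.T
  TTTT.T
Step 3: 5 trees catch fire, 6 burn out
  TF....
  T.....
  .F...F
  TTF..T
  TTTF.T
Step 4: 4 trees catch fire, 5 burn out
  F.....
  T.....
  ......
  TF...F
  TTF..T
Step 5: 4 trees catch fire, 4 burn out
  ......
  F.....
  ......
  F.....
  TF...F

......
F.....
......
F.....
TF...F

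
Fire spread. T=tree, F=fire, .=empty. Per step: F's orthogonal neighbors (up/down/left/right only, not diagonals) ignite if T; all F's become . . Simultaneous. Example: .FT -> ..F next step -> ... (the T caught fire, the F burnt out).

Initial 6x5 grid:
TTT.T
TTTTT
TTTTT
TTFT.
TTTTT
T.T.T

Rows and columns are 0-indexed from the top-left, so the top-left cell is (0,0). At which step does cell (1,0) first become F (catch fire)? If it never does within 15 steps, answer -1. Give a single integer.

Step 1: cell (1,0)='T' (+4 fires, +1 burnt)
Step 2: cell (1,0)='T' (+7 fires, +4 burnt)
Step 3: cell (1,0)='T' (+7 fires, +7 burnt)
Step 4: cell (1,0)='F' (+5 fires, +7 burnt)
  -> target ignites at step 4
Step 5: cell (1,0)='.' (+2 fires, +5 burnt)
Step 6: cell (1,0)='.' (+0 fires, +2 burnt)
  fire out at step 6

4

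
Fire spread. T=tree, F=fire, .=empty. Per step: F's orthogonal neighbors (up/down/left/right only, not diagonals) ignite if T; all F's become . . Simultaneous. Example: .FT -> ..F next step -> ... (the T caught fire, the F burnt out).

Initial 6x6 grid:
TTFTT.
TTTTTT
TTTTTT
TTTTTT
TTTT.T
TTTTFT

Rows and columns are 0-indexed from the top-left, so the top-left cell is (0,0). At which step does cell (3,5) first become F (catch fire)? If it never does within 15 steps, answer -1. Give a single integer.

Step 1: cell (3,5)='T' (+5 fires, +2 burnt)
Step 2: cell (3,5)='T' (+8 fires, +5 burnt)
Step 3: cell (3,5)='F' (+9 fires, +8 burnt)
  -> target ignites at step 3
Step 4: cell (3,5)='.' (+8 fires, +9 burnt)
Step 5: cell (3,5)='.' (+2 fires, +8 burnt)
Step 6: cell (3,5)='.' (+0 fires, +2 burnt)
  fire out at step 6

3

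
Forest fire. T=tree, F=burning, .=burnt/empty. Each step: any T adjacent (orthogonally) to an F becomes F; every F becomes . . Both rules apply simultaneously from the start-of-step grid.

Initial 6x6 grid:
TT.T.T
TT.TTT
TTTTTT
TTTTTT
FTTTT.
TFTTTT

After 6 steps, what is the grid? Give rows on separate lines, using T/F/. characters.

Step 1: 4 trees catch fire, 2 burn out
  TT.T.T
  TT.TTT
  TTTTTT
  FTTTTT
  .FTTT.
  F.FTTT
Step 2: 4 trees catch fire, 4 burn out
  TT.T.T
  TT.TTT
  FTTTTT
  .FTTTT
  ..FTT.
  ...FTT
Step 3: 5 trees catch fire, 4 burn out
  TT.T.T
  FT.TTT
  .FTTTT
  ..FTTT
  ...FT.
  ....FT
Step 4: 6 trees catch fire, 5 burn out
  FT.T.T
  .F.TTT
  ..FTTT
  ...FTT
  ....F.
  .....F
Step 5: 3 trees catch fire, 6 burn out
  .F.T.T
  ...TTT
  ...FTT
  ....FT
  ......
  ......
Step 6: 3 trees catch fire, 3 burn out
  ...T.T
  ...FTT
  ....FT
  .....F
  ......
  ......

...T.T
...FTT
....FT
.....F
......
......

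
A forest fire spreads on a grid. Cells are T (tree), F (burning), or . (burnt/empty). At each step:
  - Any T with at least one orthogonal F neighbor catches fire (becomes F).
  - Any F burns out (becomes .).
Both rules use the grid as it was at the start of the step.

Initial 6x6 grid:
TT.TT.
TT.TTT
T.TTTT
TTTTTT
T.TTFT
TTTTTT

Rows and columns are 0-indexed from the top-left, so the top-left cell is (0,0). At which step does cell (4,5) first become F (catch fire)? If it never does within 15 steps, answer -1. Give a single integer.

Step 1: cell (4,5)='F' (+4 fires, +1 burnt)
  -> target ignites at step 1
Step 2: cell (4,5)='.' (+6 fires, +4 burnt)
Step 3: cell (4,5)='.' (+5 fires, +6 burnt)
Step 4: cell (4,5)='.' (+6 fires, +5 burnt)
Step 5: cell (4,5)='.' (+3 fires, +6 burnt)
Step 6: cell (4,5)='.' (+2 fires, +3 burnt)
Step 7: cell (4,5)='.' (+1 fires, +2 burnt)
Step 8: cell (4,5)='.' (+2 fires, +1 burnt)
Step 9: cell (4,5)='.' (+1 fires, +2 burnt)
Step 10: cell (4,5)='.' (+0 fires, +1 burnt)
  fire out at step 10

1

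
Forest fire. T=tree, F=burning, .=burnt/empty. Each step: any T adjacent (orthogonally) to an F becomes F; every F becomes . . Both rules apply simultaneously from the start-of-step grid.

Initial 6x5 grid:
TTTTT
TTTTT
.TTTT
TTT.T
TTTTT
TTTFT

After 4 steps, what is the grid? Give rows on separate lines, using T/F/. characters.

Step 1: 3 trees catch fire, 1 burn out
  TTTTT
  TTTTT
  .TTTT
  TTT.T
  TTTFT
  TTF.F
Step 2: 3 trees catch fire, 3 burn out
  TTTTT
  TTTTT
  .TTTT
  TTT.T
  TTF.F
  TF...
Step 3: 4 trees catch fire, 3 burn out
  TTTTT
  TTTTT
  .TTTT
  TTF.F
  TF...
  F....
Step 4: 4 trees catch fire, 4 burn out
  TTTTT
  TTTTT
  .TFTF
  TF...
  F....
  .....

TTTTT
TTTTT
.TFTF
TF...
F....
.....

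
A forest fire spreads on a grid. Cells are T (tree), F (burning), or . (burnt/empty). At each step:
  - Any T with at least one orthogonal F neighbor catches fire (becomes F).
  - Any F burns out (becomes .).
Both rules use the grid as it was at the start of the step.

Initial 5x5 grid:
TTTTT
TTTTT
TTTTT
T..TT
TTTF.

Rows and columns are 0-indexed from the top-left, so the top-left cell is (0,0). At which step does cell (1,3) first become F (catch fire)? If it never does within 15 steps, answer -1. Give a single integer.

Step 1: cell (1,3)='T' (+2 fires, +1 burnt)
Step 2: cell (1,3)='T' (+3 fires, +2 burnt)
Step 3: cell (1,3)='F' (+4 fires, +3 burnt)
  -> target ignites at step 3
Step 4: cell (1,3)='.' (+5 fires, +4 burnt)
Step 5: cell (1,3)='.' (+4 fires, +5 burnt)
Step 6: cell (1,3)='.' (+2 fires, +4 burnt)
Step 7: cell (1,3)='.' (+1 fires, +2 burnt)
Step 8: cell (1,3)='.' (+0 fires, +1 burnt)
  fire out at step 8

3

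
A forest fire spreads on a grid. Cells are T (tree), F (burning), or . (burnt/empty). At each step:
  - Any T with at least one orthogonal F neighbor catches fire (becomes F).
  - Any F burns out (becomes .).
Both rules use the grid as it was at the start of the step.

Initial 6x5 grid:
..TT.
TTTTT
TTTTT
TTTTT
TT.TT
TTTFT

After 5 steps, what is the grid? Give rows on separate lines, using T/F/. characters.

Step 1: 3 trees catch fire, 1 burn out
  ..TT.
  TTTTT
  TTTTT
  TTTTT
  TT.FT
  TTF.F
Step 2: 3 trees catch fire, 3 burn out
  ..TT.
  TTTTT
  TTTTT
  TTTFT
  TT..F
  TF...
Step 3: 5 trees catch fire, 3 burn out
  ..TT.
  TTTTT
  TTTFT
  TTF.F
  TF...
  F....
Step 4: 5 trees catch fire, 5 burn out
  ..TT.
  TTTFT
  TTF.F
  TF...
  F....
  .....
Step 5: 5 trees catch fire, 5 burn out
  ..TF.
  TTF.F
  TF...
  F....
  .....
  .....

..TF.
TTF.F
TF...
F....
.....
.....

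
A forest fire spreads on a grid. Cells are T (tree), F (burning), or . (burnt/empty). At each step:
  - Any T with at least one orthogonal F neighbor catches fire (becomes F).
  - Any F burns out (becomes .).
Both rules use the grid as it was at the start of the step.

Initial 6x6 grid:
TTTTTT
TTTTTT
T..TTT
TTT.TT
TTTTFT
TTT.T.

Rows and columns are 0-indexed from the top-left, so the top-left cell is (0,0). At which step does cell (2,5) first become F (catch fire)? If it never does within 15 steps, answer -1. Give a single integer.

Step 1: cell (2,5)='T' (+4 fires, +1 burnt)
Step 2: cell (2,5)='T' (+3 fires, +4 burnt)
Step 3: cell (2,5)='F' (+6 fires, +3 burnt)
  -> target ignites at step 3
Step 4: cell (2,5)='.' (+6 fires, +6 burnt)
Step 5: cell (2,5)='.' (+5 fires, +6 burnt)
Step 6: cell (2,5)='.' (+3 fires, +5 burnt)
Step 7: cell (2,5)='.' (+2 fires, +3 burnt)
Step 8: cell (2,5)='.' (+1 fires, +2 burnt)
Step 9: cell (2,5)='.' (+0 fires, +1 burnt)
  fire out at step 9

3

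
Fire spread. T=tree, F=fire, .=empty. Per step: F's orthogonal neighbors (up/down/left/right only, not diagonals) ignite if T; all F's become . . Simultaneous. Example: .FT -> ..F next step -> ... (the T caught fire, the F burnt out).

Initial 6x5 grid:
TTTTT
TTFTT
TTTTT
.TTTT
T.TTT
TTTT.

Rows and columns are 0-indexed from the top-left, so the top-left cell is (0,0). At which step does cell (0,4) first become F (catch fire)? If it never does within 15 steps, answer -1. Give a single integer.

Step 1: cell (0,4)='T' (+4 fires, +1 burnt)
Step 2: cell (0,4)='T' (+7 fires, +4 burnt)
Step 3: cell (0,4)='F' (+7 fires, +7 burnt)
  -> target ignites at step 3
Step 4: cell (0,4)='.' (+3 fires, +7 burnt)
Step 5: cell (0,4)='.' (+3 fires, +3 burnt)
Step 6: cell (0,4)='.' (+1 fires, +3 burnt)
Step 7: cell (0,4)='.' (+1 fires, +1 burnt)
Step 8: cell (0,4)='.' (+0 fires, +1 burnt)
  fire out at step 8

3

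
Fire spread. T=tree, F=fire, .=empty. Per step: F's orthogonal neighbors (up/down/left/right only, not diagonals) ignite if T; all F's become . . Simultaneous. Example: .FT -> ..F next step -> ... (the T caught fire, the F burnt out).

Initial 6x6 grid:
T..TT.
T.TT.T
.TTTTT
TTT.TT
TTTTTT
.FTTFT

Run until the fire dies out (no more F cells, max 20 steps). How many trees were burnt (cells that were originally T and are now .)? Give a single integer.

Answer: 24

Derivation:
Step 1: +5 fires, +2 burnt (F count now 5)
Step 2: +6 fires, +5 burnt (F count now 6)
Step 3: +5 fires, +6 burnt (F count now 5)
Step 4: +3 fires, +5 burnt (F count now 3)
Step 5: +3 fires, +3 burnt (F count now 3)
Step 6: +1 fires, +3 burnt (F count now 1)
Step 7: +1 fires, +1 burnt (F count now 1)
Step 8: +0 fires, +1 burnt (F count now 0)
Fire out after step 8
Initially T: 26, now '.': 34
Total burnt (originally-T cells now '.'): 24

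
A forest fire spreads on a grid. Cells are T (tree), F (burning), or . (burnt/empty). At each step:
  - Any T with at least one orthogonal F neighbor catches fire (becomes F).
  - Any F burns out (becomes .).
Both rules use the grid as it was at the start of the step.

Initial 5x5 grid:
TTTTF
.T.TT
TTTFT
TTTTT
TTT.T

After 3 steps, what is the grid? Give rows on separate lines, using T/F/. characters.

Step 1: 6 trees catch fire, 2 burn out
  TTTF.
  .T.FF
  TTF.F
  TTTFT
  TTT.T
Step 2: 4 trees catch fire, 6 burn out
  TTF..
  .T...
  TF...
  TTF.F
  TTT.T
Step 3: 6 trees catch fire, 4 burn out
  TF...
  .F...
  F....
  TF...
  TTF.F

TF...
.F...
F....
TF...
TTF.F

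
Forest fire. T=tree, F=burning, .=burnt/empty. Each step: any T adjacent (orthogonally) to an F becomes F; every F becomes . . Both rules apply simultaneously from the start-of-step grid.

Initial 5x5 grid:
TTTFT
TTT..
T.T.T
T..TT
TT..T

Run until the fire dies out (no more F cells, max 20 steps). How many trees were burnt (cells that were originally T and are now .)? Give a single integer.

Answer: 12

Derivation:
Step 1: +2 fires, +1 burnt (F count now 2)
Step 2: +2 fires, +2 burnt (F count now 2)
Step 3: +3 fires, +2 burnt (F count now 3)
Step 4: +1 fires, +3 burnt (F count now 1)
Step 5: +1 fires, +1 burnt (F count now 1)
Step 6: +1 fires, +1 burnt (F count now 1)
Step 7: +1 fires, +1 burnt (F count now 1)
Step 8: +1 fires, +1 burnt (F count now 1)
Step 9: +0 fires, +1 burnt (F count now 0)
Fire out after step 9
Initially T: 16, now '.': 21
Total burnt (originally-T cells now '.'): 12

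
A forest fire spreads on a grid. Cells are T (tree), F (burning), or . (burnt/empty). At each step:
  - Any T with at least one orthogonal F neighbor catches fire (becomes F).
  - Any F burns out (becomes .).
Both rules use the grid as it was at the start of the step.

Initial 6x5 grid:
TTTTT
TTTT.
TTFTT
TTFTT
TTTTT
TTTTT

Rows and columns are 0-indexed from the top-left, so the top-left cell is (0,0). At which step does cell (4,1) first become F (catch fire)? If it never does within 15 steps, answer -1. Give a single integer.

Step 1: cell (4,1)='T' (+6 fires, +2 burnt)
Step 2: cell (4,1)='F' (+10 fires, +6 burnt)
  -> target ignites at step 2
Step 3: cell (4,1)='.' (+7 fires, +10 burnt)
Step 4: cell (4,1)='.' (+4 fires, +7 burnt)
Step 5: cell (4,1)='.' (+0 fires, +4 burnt)
  fire out at step 5

2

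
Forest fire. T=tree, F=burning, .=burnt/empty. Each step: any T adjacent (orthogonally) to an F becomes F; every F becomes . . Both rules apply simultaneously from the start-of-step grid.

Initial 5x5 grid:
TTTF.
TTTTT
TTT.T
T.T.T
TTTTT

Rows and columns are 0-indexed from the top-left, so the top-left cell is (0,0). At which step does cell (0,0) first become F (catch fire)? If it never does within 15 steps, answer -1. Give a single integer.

Step 1: cell (0,0)='T' (+2 fires, +1 burnt)
Step 2: cell (0,0)='T' (+3 fires, +2 burnt)
Step 3: cell (0,0)='F' (+4 fires, +3 burnt)
  -> target ignites at step 3
Step 4: cell (0,0)='.' (+4 fires, +4 burnt)
Step 5: cell (0,0)='.' (+3 fires, +4 burnt)
Step 6: cell (0,0)='.' (+3 fires, +3 burnt)
Step 7: cell (0,0)='.' (+1 fires, +3 burnt)
Step 8: cell (0,0)='.' (+0 fires, +1 burnt)
  fire out at step 8

3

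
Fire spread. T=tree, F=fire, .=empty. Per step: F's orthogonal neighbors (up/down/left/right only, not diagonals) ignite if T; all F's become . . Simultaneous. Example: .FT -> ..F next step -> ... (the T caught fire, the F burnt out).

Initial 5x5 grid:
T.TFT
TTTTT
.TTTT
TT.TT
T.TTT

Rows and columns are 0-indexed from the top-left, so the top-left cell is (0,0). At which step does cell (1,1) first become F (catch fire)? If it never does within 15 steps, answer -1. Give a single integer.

Step 1: cell (1,1)='T' (+3 fires, +1 burnt)
Step 2: cell (1,1)='T' (+3 fires, +3 burnt)
Step 3: cell (1,1)='F' (+4 fires, +3 burnt)
  -> target ignites at step 3
Step 4: cell (1,1)='.' (+4 fires, +4 burnt)
Step 5: cell (1,1)='.' (+4 fires, +4 burnt)
Step 6: cell (1,1)='.' (+1 fires, +4 burnt)
Step 7: cell (1,1)='.' (+1 fires, +1 burnt)
Step 8: cell (1,1)='.' (+0 fires, +1 burnt)
  fire out at step 8

3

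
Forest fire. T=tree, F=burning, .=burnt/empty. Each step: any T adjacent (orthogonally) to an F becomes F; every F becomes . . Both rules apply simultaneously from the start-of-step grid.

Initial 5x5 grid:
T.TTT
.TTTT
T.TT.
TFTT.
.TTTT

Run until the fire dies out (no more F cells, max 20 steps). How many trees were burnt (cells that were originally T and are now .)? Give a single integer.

Step 1: +3 fires, +1 burnt (F count now 3)
Step 2: +4 fires, +3 burnt (F count now 4)
Step 3: +3 fires, +4 burnt (F count now 3)
Step 4: +4 fires, +3 burnt (F count now 4)
Step 5: +2 fires, +4 burnt (F count now 2)
Step 6: +1 fires, +2 burnt (F count now 1)
Step 7: +0 fires, +1 burnt (F count now 0)
Fire out after step 7
Initially T: 18, now '.': 24
Total burnt (originally-T cells now '.'): 17

Answer: 17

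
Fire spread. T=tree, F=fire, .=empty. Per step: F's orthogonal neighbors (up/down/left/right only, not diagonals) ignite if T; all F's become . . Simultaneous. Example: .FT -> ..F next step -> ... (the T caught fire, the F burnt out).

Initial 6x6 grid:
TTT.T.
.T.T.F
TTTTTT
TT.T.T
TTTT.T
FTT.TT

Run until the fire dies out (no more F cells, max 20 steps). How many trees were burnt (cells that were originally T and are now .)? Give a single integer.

Answer: 24

Derivation:
Step 1: +3 fires, +2 burnt (F count now 3)
Step 2: +5 fires, +3 burnt (F count now 5)
Step 3: +5 fires, +5 burnt (F count now 5)
Step 4: +6 fires, +5 burnt (F count now 6)
Step 5: +2 fires, +6 burnt (F count now 2)
Step 6: +1 fires, +2 burnt (F count now 1)
Step 7: +2 fires, +1 burnt (F count now 2)
Step 8: +0 fires, +2 burnt (F count now 0)
Fire out after step 8
Initially T: 25, now '.': 35
Total burnt (originally-T cells now '.'): 24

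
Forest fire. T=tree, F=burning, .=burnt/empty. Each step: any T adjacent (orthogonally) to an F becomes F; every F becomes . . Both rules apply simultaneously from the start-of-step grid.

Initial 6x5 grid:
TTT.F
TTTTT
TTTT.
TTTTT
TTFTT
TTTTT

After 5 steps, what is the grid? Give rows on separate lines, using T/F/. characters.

Step 1: 5 trees catch fire, 2 burn out
  TTT..
  TTTTF
  TTTT.
  TTFTT
  TF.FT
  TTFTT
Step 2: 8 trees catch fire, 5 burn out
  TTT..
  TTTF.
  TTFT.
  TF.FT
  F...F
  TF.FT
Step 3: 7 trees catch fire, 8 burn out
  TTT..
  TTF..
  TF.F.
  F...F
  .....
  F...F
Step 4: 3 trees catch fire, 7 burn out
  TTF..
  TF...
  F....
  .....
  .....
  .....
Step 5: 2 trees catch fire, 3 burn out
  TF...
  F....
  .....
  .....
  .....
  .....

TF...
F....
.....
.....
.....
.....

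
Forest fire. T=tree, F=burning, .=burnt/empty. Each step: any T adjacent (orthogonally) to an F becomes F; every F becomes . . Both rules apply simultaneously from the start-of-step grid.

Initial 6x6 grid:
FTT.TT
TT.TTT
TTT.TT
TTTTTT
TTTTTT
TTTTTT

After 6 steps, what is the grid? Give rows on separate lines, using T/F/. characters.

Step 1: 2 trees catch fire, 1 burn out
  .FT.TT
  FT.TTT
  TTT.TT
  TTTTTT
  TTTTTT
  TTTTTT
Step 2: 3 trees catch fire, 2 burn out
  ..F.TT
  .F.TTT
  FTT.TT
  TTTTTT
  TTTTTT
  TTTTTT
Step 3: 2 trees catch fire, 3 burn out
  ....TT
  ...TTT
  .FT.TT
  FTTTTT
  TTTTTT
  TTTTTT
Step 4: 3 trees catch fire, 2 burn out
  ....TT
  ...TTT
  ..F.TT
  .FTTTT
  FTTTTT
  TTTTTT
Step 5: 3 trees catch fire, 3 burn out
  ....TT
  ...TTT
  ....TT
  ..FTTT
  .FTTTT
  FTTTTT
Step 6: 3 trees catch fire, 3 burn out
  ....TT
  ...TTT
  ....TT
  ...FTT
  ..FTTT
  .FTTTT

....TT
...TTT
....TT
...FTT
..FTTT
.FTTTT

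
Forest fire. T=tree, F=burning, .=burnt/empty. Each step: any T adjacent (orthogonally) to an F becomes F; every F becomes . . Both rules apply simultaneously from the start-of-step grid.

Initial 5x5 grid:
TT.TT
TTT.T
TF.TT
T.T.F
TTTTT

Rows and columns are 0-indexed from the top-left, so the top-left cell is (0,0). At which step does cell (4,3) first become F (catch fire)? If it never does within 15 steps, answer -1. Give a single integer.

Step 1: cell (4,3)='T' (+4 fires, +2 burnt)
Step 2: cell (4,3)='F' (+7 fires, +4 burnt)
  -> target ignites at step 2
Step 3: cell (4,3)='.' (+4 fires, +7 burnt)
Step 4: cell (4,3)='.' (+3 fires, +4 burnt)
Step 5: cell (4,3)='.' (+0 fires, +3 burnt)
  fire out at step 5

2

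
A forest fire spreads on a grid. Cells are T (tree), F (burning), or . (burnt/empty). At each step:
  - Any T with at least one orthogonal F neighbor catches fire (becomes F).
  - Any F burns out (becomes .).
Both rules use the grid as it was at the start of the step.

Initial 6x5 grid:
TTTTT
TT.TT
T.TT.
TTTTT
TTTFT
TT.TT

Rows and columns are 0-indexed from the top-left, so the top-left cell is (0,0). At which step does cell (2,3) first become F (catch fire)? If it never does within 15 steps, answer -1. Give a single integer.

Step 1: cell (2,3)='T' (+4 fires, +1 burnt)
Step 2: cell (2,3)='F' (+5 fires, +4 burnt)
  -> target ignites at step 2
Step 3: cell (2,3)='.' (+5 fires, +5 burnt)
Step 4: cell (2,3)='.' (+4 fires, +5 burnt)
Step 5: cell (2,3)='.' (+3 fires, +4 burnt)
Step 6: cell (2,3)='.' (+2 fires, +3 burnt)
Step 7: cell (2,3)='.' (+2 fires, +2 burnt)
Step 8: cell (2,3)='.' (+0 fires, +2 burnt)
  fire out at step 8

2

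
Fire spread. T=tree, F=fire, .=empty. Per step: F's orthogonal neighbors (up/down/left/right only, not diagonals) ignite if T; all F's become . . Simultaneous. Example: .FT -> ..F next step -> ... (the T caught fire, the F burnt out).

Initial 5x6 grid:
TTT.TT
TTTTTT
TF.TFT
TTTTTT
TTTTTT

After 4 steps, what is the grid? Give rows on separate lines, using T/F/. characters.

Step 1: 7 trees catch fire, 2 burn out
  TTT.TT
  TFTTFT
  F..F.F
  TFTTFT
  TTTTTT
Step 2: 12 trees catch fire, 7 burn out
  TFT.FT
  F.FF.F
  ......
  F.FF.F
  TFTTFT
Step 3: 7 trees catch fire, 12 burn out
  F.F..F
  ......
  ......
  ......
  F.FF.F
Step 4: 0 trees catch fire, 7 burn out
  ......
  ......
  ......
  ......
  ......

......
......
......
......
......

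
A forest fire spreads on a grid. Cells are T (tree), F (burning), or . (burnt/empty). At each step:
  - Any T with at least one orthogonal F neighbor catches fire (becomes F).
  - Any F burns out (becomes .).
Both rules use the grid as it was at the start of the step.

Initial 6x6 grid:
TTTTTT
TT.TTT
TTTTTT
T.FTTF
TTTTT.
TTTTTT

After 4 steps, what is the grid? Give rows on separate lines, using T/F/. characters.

Step 1: 5 trees catch fire, 2 burn out
  TTTTTT
  TT.TTT
  TTFTTF
  T..FF.
  TTFTT.
  TTTTTT
Step 2: 8 trees catch fire, 5 burn out
  TTTTTT
  TT.TTF
  TF.FF.
  T.....
  TF.FF.
  TTFTTT
Step 3: 9 trees catch fire, 8 burn out
  TTTTTF
  TF.FF.
  F.....
  T.....
  F.....
  TF.FFT
Step 4: 7 trees catch fire, 9 burn out
  TFTFF.
  F.....
  ......
  F.....
  ......
  F....F

TFTFF.
F.....
......
F.....
......
F....F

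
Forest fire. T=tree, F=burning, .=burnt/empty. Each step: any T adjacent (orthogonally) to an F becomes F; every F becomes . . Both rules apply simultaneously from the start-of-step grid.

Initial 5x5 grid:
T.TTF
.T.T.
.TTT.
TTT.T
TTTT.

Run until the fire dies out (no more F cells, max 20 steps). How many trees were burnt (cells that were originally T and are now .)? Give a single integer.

Answer: 14

Derivation:
Step 1: +1 fires, +1 burnt (F count now 1)
Step 2: +2 fires, +1 burnt (F count now 2)
Step 3: +1 fires, +2 burnt (F count now 1)
Step 4: +1 fires, +1 burnt (F count now 1)
Step 5: +2 fires, +1 burnt (F count now 2)
Step 6: +3 fires, +2 burnt (F count now 3)
Step 7: +3 fires, +3 burnt (F count now 3)
Step 8: +1 fires, +3 burnt (F count now 1)
Step 9: +0 fires, +1 burnt (F count now 0)
Fire out after step 9
Initially T: 16, now '.': 23
Total burnt (originally-T cells now '.'): 14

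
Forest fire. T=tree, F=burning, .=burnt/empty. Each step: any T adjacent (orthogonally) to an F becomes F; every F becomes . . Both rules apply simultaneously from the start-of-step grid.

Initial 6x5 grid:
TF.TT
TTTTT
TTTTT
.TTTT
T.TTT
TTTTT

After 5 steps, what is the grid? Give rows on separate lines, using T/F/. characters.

Step 1: 2 trees catch fire, 1 burn out
  F..TT
  TFTTT
  TTTTT
  .TTTT
  T.TTT
  TTTTT
Step 2: 3 trees catch fire, 2 burn out
  ...TT
  F.FTT
  TFTTT
  .TTTT
  T.TTT
  TTTTT
Step 3: 4 trees catch fire, 3 burn out
  ...TT
  ...FT
  F.FTT
  .FTTT
  T.TTT
  TTTTT
Step 4: 4 trees catch fire, 4 burn out
  ...FT
  ....F
  ...FT
  ..FTT
  T.TTT
  TTTTT
Step 5: 4 trees catch fire, 4 burn out
  ....F
  .....
  ....F
  ...FT
  T.FTT
  TTTTT

....F
.....
....F
...FT
T.FTT
TTTTT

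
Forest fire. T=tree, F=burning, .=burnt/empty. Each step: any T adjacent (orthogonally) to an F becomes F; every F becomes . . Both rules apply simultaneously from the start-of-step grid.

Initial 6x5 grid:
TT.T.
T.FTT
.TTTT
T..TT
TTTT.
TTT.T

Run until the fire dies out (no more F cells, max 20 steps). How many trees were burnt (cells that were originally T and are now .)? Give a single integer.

Answer: 17

Derivation:
Step 1: +2 fires, +1 burnt (F count now 2)
Step 2: +4 fires, +2 burnt (F count now 4)
Step 3: +2 fires, +4 burnt (F count now 2)
Step 4: +2 fires, +2 burnt (F count now 2)
Step 5: +1 fires, +2 burnt (F count now 1)
Step 6: +2 fires, +1 burnt (F count now 2)
Step 7: +2 fires, +2 burnt (F count now 2)
Step 8: +2 fires, +2 burnt (F count now 2)
Step 9: +0 fires, +2 burnt (F count now 0)
Fire out after step 9
Initially T: 21, now '.': 26
Total burnt (originally-T cells now '.'): 17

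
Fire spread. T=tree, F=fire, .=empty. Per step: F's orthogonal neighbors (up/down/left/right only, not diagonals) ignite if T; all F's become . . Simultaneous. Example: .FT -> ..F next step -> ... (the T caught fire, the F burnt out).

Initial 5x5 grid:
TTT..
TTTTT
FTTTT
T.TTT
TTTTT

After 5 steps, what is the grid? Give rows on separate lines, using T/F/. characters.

Step 1: 3 trees catch fire, 1 burn out
  TTT..
  FTTTT
  .FTTT
  F.TTT
  TTTTT
Step 2: 4 trees catch fire, 3 burn out
  FTT..
  .FTTT
  ..FTT
  ..TTT
  FTTTT
Step 3: 5 trees catch fire, 4 burn out
  .FT..
  ..FTT
  ...FT
  ..FTT
  .FTTT
Step 4: 5 trees catch fire, 5 burn out
  ..F..
  ...FT
  ....F
  ...FT
  ..FTT
Step 5: 3 trees catch fire, 5 burn out
  .....
  ....F
  .....
  ....F
  ...FT

.....
....F
.....
....F
...FT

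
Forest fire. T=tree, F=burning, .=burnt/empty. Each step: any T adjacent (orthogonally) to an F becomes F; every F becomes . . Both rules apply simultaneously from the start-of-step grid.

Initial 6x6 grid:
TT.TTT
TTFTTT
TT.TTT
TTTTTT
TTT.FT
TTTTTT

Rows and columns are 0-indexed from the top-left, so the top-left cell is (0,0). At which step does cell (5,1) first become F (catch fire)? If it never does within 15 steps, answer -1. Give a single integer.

Step 1: cell (5,1)='T' (+5 fires, +2 burnt)
Step 2: cell (5,1)='T' (+11 fires, +5 burnt)
Step 3: cell (5,1)='T' (+8 fires, +11 burnt)
Step 4: cell (5,1)='F' (+5 fires, +8 burnt)
  -> target ignites at step 4
Step 5: cell (5,1)='.' (+2 fires, +5 burnt)
Step 6: cell (5,1)='.' (+0 fires, +2 burnt)
  fire out at step 6

4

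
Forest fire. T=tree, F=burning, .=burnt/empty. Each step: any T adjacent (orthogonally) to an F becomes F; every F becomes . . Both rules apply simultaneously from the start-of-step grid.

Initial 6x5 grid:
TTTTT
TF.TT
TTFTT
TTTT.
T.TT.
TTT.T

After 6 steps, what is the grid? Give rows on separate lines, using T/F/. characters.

Step 1: 5 trees catch fire, 2 burn out
  TFTTT
  F..TT
  TF.FT
  TTFT.
  T.TT.
  TTT.T
Step 2: 8 trees catch fire, 5 burn out
  F.FTT
  ...FT
  F...F
  TF.F.
  T.FT.
  TTT.T
Step 3: 5 trees catch fire, 8 burn out
  ...FT
  ....F
  .....
  F....
  T..F.
  TTF.T
Step 4: 3 trees catch fire, 5 burn out
  ....F
  .....
  .....
  .....
  F....
  TF..T
Step 5: 1 trees catch fire, 3 burn out
  .....
  .....
  .....
  .....
  .....
  F...T
Step 6: 0 trees catch fire, 1 burn out
  .....
  .....
  .....
  .....
  .....
  ....T

.....
.....
.....
.....
.....
....T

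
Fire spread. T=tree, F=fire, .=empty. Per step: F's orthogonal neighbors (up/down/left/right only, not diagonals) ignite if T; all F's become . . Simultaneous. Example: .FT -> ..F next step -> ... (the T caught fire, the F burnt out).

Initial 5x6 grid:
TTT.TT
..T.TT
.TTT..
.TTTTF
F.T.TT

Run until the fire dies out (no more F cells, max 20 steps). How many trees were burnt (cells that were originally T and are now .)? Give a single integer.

Answer: 14

Derivation:
Step 1: +2 fires, +2 burnt (F count now 2)
Step 2: +2 fires, +2 burnt (F count now 2)
Step 3: +2 fires, +2 burnt (F count now 2)
Step 4: +3 fires, +2 burnt (F count now 3)
Step 5: +2 fires, +3 burnt (F count now 2)
Step 6: +1 fires, +2 burnt (F count now 1)
Step 7: +1 fires, +1 burnt (F count now 1)
Step 8: +1 fires, +1 burnt (F count now 1)
Step 9: +0 fires, +1 burnt (F count now 0)
Fire out after step 9
Initially T: 18, now '.': 26
Total burnt (originally-T cells now '.'): 14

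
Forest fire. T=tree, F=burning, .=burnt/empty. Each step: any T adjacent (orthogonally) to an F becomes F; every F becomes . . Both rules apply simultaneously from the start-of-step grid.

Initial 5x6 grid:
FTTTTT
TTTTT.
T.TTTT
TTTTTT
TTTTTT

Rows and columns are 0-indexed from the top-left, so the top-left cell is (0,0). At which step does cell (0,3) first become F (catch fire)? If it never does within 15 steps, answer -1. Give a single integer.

Step 1: cell (0,3)='T' (+2 fires, +1 burnt)
Step 2: cell (0,3)='T' (+3 fires, +2 burnt)
Step 3: cell (0,3)='F' (+3 fires, +3 burnt)
  -> target ignites at step 3
Step 4: cell (0,3)='.' (+5 fires, +3 burnt)
Step 5: cell (0,3)='.' (+5 fires, +5 burnt)
Step 6: cell (0,3)='.' (+3 fires, +5 burnt)
Step 7: cell (0,3)='.' (+3 fires, +3 burnt)
Step 8: cell (0,3)='.' (+2 fires, +3 burnt)
Step 9: cell (0,3)='.' (+1 fires, +2 burnt)
Step 10: cell (0,3)='.' (+0 fires, +1 burnt)
  fire out at step 10

3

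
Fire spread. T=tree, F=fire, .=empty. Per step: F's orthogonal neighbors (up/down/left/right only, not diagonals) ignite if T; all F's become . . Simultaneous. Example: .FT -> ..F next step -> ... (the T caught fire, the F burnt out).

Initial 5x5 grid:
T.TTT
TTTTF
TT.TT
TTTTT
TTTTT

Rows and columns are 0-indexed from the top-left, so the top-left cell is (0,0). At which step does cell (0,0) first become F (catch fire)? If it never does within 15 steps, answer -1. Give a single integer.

Step 1: cell (0,0)='T' (+3 fires, +1 burnt)
Step 2: cell (0,0)='T' (+4 fires, +3 burnt)
Step 3: cell (0,0)='T' (+4 fires, +4 burnt)
Step 4: cell (0,0)='T' (+4 fires, +4 burnt)
Step 5: cell (0,0)='F' (+4 fires, +4 burnt)
  -> target ignites at step 5
Step 6: cell (0,0)='.' (+2 fires, +4 burnt)
Step 7: cell (0,0)='.' (+1 fires, +2 burnt)
Step 8: cell (0,0)='.' (+0 fires, +1 burnt)
  fire out at step 8

5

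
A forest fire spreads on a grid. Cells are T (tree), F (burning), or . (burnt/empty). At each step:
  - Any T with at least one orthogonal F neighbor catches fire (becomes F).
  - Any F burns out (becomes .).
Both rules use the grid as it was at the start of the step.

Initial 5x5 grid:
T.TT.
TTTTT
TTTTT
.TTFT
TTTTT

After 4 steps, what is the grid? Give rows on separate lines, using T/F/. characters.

Step 1: 4 trees catch fire, 1 burn out
  T.TT.
  TTTTT
  TTTFT
  .TF.F
  TTTFT
Step 2: 6 trees catch fire, 4 burn out
  T.TT.
  TTTFT
  TTF.F
  .F...
  TTF.F
Step 3: 5 trees catch fire, 6 burn out
  T.TF.
  TTF.F
  TF...
  .....
  TF...
Step 4: 4 trees catch fire, 5 burn out
  T.F..
  TF...
  F....
  .....
  F....

T.F..
TF...
F....
.....
F....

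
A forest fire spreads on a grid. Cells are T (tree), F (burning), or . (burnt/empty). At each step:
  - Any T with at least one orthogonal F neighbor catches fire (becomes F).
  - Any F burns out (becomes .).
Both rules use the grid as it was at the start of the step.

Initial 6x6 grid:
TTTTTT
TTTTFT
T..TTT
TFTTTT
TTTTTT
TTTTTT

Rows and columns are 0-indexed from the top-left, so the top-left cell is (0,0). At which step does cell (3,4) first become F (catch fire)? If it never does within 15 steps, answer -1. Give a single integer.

Step 1: cell (3,4)='T' (+7 fires, +2 burnt)
Step 2: cell (3,4)='F' (+11 fires, +7 burnt)
  -> target ignites at step 2
Step 3: cell (3,4)='.' (+8 fires, +11 burnt)
Step 4: cell (3,4)='.' (+5 fires, +8 burnt)
Step 5: cell (3,4)='.' (+1 fires, +5 burnt)
Step 6: cell (3,4)='.' (+0 fires, +1 burnt)
  fire out at step 6

2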